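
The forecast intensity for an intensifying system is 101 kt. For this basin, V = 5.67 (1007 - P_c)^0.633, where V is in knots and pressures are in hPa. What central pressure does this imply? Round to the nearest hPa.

ΔP = (V / 5.67)^(1/0.633) = (101/5.67)^1.580.
101/5.67 = 17.813; 17.813^1.580 ≈ 94.60 hPa.
P_c = 1007 − 94.60 = 912.40 ≈ 912 hPa.

912 hPa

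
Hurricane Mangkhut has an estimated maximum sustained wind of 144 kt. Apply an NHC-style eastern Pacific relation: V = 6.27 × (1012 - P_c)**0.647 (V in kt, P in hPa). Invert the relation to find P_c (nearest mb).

885 mb

ΔP = (V / 6.27)^(1/0.647) = (144/6.27)^1.546.
144/6.27 = 22.967; 22.967^1.546 ≈ 126.97 mb.
P_c = 1012 − 126.97 = 885.03 ≈ 885 mb.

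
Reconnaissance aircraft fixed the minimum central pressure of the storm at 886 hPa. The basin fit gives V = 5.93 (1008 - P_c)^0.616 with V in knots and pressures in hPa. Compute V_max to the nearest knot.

114 kt

ΔP = 1008 − 886 = 122 hPa.
122^0.616 ≈ 19.284.
V ≈ 5.93 × 19.284 ≈ 114.4 kt.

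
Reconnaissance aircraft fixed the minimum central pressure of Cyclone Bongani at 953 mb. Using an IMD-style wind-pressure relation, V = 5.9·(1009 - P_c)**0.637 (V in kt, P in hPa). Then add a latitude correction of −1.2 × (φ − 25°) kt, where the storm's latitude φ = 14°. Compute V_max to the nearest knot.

ΔP = 1009 − 953 = 56 mb.
56^0.637 ≈ 12.990.
V ≈ 5.9 × 12.990 ≈ 76.6 kt.
Latitude correction: −1.2 × (14 − 25) = 13.2 kt.
Corrected V ≈ 89.8 kt → 90 kt.

90 kt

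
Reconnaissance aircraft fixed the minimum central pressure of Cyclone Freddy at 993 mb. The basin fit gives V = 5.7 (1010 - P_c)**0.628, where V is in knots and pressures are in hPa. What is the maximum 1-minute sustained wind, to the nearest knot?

ΔP = 1010 − 993 = 17 mb.
17^0.628 ≈ 5.925.
V ≈ 5.7 × 5.925 ≈ 33.8 kt.

34 kt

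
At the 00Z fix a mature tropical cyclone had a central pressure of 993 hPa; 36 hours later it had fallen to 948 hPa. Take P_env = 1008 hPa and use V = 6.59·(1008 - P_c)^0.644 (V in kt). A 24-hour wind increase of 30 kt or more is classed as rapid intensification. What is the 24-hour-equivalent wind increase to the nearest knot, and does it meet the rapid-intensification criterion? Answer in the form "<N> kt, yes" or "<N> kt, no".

V₁: ΔP = 15, V ≈ 6.59 × 15^0.644 ≈ 37.70 kt.
V₂: ΔP = 60, V ≈ 6.59 × 60^0.644 ≈ 92.05 kt.
ΔV over 36 h = 54.35 kt → 24 h equivalent = 54.35 × 24/36 ≈ 36.23 kt.
36 kt ≥ 30 kt ⇒ rapid intensification.

36 kt, yes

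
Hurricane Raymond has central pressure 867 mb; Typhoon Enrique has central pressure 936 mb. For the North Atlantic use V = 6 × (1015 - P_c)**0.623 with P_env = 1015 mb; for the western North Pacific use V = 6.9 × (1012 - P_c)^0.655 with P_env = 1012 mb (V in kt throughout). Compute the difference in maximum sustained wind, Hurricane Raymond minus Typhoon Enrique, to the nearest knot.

17 kt

Hurricane Raymond: ΔP = 148; V ≈ 6 × 148^0.623 ≈ 134.97 kt.
Typhoon Enrique: ΔP = 76; V ≈ 6.9 × 76^0.655 ≈ 117.70 kt.
Difference ≈ 134.97 − 117.70 = 17.27 → 17 kt.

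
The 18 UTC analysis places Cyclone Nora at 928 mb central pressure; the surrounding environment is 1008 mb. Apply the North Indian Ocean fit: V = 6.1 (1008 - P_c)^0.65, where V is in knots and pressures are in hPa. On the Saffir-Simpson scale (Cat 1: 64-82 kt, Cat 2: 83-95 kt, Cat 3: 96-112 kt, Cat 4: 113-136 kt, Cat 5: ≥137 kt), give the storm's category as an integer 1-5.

ΔP = 1008 − 928 = 80 mb.
V ≈ 6.1 × 80^0.65 = 6.1 × 17.26 ≈ 105 kt.
105 kt falls in the Category 3 band.

3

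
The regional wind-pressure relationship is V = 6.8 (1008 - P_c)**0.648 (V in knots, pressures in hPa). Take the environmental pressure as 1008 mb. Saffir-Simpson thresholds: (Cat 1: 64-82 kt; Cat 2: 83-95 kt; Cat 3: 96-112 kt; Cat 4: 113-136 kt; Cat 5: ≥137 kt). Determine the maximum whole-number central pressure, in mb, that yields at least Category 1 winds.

976 mb

Category 1 begins at V = 64 kt.
Required ΔP = (64/6.8)^(1/0.648) = 9.412^1.543 ≈ 31.81 mb.
P_c ≤ 1008 − 31.81 = 976.19, so the highest integer P_c is 976 mb.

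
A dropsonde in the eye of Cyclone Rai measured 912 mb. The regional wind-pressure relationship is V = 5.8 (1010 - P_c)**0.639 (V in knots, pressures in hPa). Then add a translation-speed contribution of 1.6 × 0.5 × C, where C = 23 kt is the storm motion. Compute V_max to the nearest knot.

127 kt

ΔP = 1010 − 912 = 98 mb.
98^0.639 ≈ 18.724.
V ≈ 5.8 × 18.724 ≈ 108.6 kt.
Translation term: 1.6 × 0.5 × 23 = 18.4 kt.
Corrected V ≈ 127 kt → 127 kt.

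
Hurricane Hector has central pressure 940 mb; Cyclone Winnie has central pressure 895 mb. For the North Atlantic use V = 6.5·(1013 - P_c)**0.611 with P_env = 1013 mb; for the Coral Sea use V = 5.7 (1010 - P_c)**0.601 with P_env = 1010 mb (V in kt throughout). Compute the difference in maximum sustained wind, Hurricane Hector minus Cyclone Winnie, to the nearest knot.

-9 kt

Hurricane Hector: ΔP = 73; V ≈ 6.5 × 73^0.611 ≈ 89.41 kt.
Cyclone Winnie: ΔP = 115; V ≈ 5.7 × 115^0.601 ≈ 98.71 kt.
Difference ≈ 89.41 − 98.71 = -9.30 → -9 kt.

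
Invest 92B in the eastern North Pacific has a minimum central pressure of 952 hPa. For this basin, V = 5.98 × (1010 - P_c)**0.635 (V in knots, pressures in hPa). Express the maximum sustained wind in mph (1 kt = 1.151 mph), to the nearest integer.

91 mph

ΔP = 1010 − 952 = 58 hPa.
V ≈ 5.98 × 58^0.635 = 5.98 × 13.176 ≈ 78.791 kt.
78.791 × 1.151 ≈ 90.69 mph → 91 mph.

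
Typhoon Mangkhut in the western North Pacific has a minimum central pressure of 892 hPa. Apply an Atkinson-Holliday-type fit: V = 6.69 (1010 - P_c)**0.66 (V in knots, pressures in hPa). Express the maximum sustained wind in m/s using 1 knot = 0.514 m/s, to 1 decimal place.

80.1 m/s

ΔP = 1010 − 892 = 118 hPa.
V ≈ 6.69 × 118^0.66 = 6.69 × 23.305 ≈ 155.908 kt.
155.908 × 0.514 ≈ 80.14 m/s → 80.1 m/s.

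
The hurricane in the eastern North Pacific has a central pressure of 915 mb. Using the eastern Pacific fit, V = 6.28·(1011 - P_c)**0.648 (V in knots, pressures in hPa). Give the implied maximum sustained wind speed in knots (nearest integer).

121 kt

ΔP = 1011 − 915 = 96 mb.
96^0.648 ≈ 19.254.
V ≈ 6.28 × 19.254 ≈ 120.9 kt.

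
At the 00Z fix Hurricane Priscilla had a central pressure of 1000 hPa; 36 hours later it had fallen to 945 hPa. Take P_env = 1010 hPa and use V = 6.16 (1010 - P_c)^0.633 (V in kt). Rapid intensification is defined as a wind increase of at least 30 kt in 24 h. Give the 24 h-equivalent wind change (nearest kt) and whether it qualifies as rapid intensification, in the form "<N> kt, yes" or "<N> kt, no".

40 kt, yes

V₁: ΔP = 10, V ≈ 6.16 × 10^0.633 ≈ 26.46 kt.
V₂: ΔP = 65, V ≈ 6.16 × 65^0.633 ≈ 86.53 kt.
ΔV over 36 h = 60.07 kt → 24 h equivalent = 60.07 × 24/36 ≈ 40.05 kt.
40 kt ≥ 30 kt ⇒ rapid intensification.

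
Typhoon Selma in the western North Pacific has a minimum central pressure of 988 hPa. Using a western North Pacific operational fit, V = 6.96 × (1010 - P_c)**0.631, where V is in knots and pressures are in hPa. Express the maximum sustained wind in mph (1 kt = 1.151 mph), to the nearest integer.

56 mph

ΔP = 1010 − 988 = 22 hPa.
V ≈ 6.96 × 22^0.631 = 6.96 × 7.032 ≈ 48.942 kt.
48.942 × 1.151 ≈ 56.33 mph → 56 mph.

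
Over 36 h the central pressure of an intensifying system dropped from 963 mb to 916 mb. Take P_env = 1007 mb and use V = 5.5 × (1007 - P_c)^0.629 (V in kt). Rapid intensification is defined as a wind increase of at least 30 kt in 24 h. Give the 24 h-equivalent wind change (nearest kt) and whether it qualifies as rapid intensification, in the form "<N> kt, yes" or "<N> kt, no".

23 kt, no

V₁: ΔP = 44, V ≈ 5.5 × 44^0.629 ≈ 59.44 kt.
V₂: ΔP = 91, V ≈ 5.5 × 91^0.629 ≈ 93.89 kt.
ΔV over 36 h = 34.45 kt → 24 h equivalent = 34.45 × 24/36 ≈ 22.97 kt.
23 kt < 30 kt ⇒ not rapid intensification.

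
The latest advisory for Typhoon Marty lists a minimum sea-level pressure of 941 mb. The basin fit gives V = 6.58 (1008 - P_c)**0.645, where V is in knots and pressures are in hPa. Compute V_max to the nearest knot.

99 kt

ΔP = 1008 − 941 = 67 mb.
67^0.645 ≈ 15.060.
V ≈ 6.58 × 15.060 ≈ 99.1 kt.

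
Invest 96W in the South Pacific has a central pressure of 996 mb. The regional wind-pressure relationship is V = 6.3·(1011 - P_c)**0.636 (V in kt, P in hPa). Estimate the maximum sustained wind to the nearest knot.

35 kt

ΔP = 1011 − 996 = 15 mb.
15^0.636 ≈ 5.597.
V ≈ 6.3 × 5.597 ≈ 35.3 kt.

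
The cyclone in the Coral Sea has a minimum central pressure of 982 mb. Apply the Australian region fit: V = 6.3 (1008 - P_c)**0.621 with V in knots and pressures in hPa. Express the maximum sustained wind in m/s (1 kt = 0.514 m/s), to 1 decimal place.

ΔP = 1008 − 982 = 26 mb.
V ≈ 6.3 × 26^0.621 = 6.3 × 7.563 ≈ 47.647 kt.
47.647 × 0.514 ≈ 24.49 m/s → 24.5 m/s.

24.5 m/s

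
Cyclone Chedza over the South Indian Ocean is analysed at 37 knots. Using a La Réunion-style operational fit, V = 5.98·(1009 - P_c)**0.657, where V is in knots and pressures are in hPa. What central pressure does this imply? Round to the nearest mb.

993 mb

ΔP = (V / 5.98)^(1/0.657) = (37/5.98)^1.522.
37/5.98 = 6.187; 6.187^1.522 ≈ 16.02 mb.
P_c = 1009 − 16.02 = 992.98 ≈ 993 mb.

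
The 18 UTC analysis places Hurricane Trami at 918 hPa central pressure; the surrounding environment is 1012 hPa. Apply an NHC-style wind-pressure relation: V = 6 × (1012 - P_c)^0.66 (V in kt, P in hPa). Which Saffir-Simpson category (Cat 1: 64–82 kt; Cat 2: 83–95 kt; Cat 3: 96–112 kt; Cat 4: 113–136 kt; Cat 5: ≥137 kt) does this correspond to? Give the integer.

4

ΔP = 1012 − 918 = 94 hPa.
V ≈ 6 × 94^0.66 = 6 × 20.06 ≈ 120 kt.
120 kt falls in the Category 4 band.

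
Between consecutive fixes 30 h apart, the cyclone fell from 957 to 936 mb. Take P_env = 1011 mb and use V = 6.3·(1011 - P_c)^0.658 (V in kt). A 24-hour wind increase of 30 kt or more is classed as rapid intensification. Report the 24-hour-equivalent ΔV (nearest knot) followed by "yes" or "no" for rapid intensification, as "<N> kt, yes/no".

V₁: ΔP = 54, V ≈ 6.3 × 54^0.658 ≈ 86.95 kt.
V₂: ΔP = 75, V ≈ 6.3 × 75^0.658 ≈ 107.93 kt.
ΔV over 30 h = 20.98 kt → 24 h equivalent = 20.98 × 24/30 ≈ 16.78 kt.
17 kt < 30 kt ⇒ not rapid intensification.

17 kt, no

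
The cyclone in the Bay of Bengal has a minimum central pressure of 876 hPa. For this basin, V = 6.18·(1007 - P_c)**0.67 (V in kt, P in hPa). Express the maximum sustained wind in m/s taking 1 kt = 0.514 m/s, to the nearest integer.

ΔP = 1007 − 876 = 131 hPa.
V ≈ 6.18 × 131^0.67 = 6.18 × 26.216 ≈ 162.017 kt.
162.017 × 0.514 ≈ 83.28 m/s → 83 m/s.

83 m/s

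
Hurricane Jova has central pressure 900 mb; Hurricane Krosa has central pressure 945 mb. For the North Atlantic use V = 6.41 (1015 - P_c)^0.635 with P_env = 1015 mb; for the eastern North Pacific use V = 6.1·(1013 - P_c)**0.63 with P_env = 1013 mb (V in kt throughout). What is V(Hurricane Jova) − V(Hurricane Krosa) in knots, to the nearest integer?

43 kt

Hurricane Jova: ΔP = 115; V ≈ 6.41 × 115^0.635 ≈ 130.44 kt.
Hurricane Krosa: ΔP = 68; V ≈ 6.1 × 68^0.63 ≈ 87.06 kt.
Difference ≈ 130.44 − 87.06 = 43.38 → 43 kt.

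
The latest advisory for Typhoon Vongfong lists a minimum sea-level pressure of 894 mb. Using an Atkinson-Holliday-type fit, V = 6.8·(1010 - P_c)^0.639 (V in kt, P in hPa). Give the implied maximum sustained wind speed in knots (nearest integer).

ΔP = 1010 − 894 = 116 mb.
116^0.639 ≈ 20.854.
V ≈ 6.8 × 20.854 ≈ 141.8 kt.

142 kt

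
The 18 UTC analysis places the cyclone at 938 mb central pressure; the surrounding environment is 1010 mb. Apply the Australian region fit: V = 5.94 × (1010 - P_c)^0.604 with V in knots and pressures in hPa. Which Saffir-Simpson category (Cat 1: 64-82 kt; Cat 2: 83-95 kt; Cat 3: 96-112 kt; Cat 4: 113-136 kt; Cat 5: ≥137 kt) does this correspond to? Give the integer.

1

ΔP = 1010 − 938 = 72 mb.
V ≈ 5.94 × 72^0.604 = 5.94 × 13.24 ≈ 79 kt.
79 kt falls in the Category 1 band.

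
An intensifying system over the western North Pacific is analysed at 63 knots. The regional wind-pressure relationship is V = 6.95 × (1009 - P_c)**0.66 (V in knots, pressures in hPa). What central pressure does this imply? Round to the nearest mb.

ΔP = (V / 6.95)^(1/0.66) = (63/6.95)^1.515.
63/6.95 = 9.065; 9.065^1.515 ≈ 28.22 mb.
P_c = 1009 − 28.22 = 980.78 ≈ 981 mb.

981 mb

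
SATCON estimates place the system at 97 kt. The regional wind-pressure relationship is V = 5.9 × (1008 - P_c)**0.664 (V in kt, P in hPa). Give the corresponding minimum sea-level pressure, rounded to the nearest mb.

940 mb

ΔP = (V / 5.9)^(1/0.664) = (97/5.9)^1.506.
97/5.9 = 16.441; 16.441^1.506 ≈ 67.80 mb.
P_c = 1008 − 67.80 = 940.20 ≈ 940 mb.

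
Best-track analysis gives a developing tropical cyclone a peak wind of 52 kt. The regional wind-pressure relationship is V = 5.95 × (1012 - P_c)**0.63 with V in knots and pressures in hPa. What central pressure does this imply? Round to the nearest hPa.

981 hPa

ΔP = (V / 5.95)^(1/0.63) = (52/5.95)^1.587.
52/5.95 = 8.739; 8.739^1.587 ≈ 31.22 hPa.
P_c = 1012 − 31.22 = 980.78 ≈ 981 hPa.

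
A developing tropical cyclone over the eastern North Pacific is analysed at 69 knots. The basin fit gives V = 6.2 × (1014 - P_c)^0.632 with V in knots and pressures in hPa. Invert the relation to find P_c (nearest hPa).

ΔP = (V / 6.2)^(1/0.632) = (69/6.2)^1.582.
69/6.2 = 11.129; 11.129^1.582 ≈ 45.27 hPa.
P_c = 1014 − 45.27 = 968.73 ≈ 969 hPa.

969 hPa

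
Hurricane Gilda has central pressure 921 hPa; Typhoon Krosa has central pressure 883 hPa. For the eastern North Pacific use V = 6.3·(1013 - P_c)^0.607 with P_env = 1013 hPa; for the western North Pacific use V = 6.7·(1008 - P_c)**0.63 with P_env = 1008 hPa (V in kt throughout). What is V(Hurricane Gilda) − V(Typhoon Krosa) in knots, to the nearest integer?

-42 kt

Hurricane Gilda: ΔP = 92; V ≈ 6.3 × 92^0.607 ≈ 98.03 kt.
Typhoon Krosa: ΔP = 125; V ≈ 6.7 × 125^0.63 ≈ 140.32 kt.
Difference ≈ 98.03 − 140.32 = -42.29 → -42 kt.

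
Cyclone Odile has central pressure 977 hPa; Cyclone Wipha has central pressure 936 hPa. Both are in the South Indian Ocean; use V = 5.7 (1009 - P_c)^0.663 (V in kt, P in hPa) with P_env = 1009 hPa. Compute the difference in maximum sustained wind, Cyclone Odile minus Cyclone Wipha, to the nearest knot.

Cyclone Odile: ΔP = 32; V ≈ 5.7 × 32^0.663 ≈ 56.73 kt.
Cyclone Wipha: ΔP = 73; V ≈ 5.7 × 73^0.663 ≈ 98.01 kt.
Difference ≈ 56.73 − 98.01 = -41.28 → -41 kt.

-41 kt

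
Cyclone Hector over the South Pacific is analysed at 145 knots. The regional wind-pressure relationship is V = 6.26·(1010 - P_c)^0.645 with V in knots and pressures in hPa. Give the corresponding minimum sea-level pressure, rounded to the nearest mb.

879 mb

ΔP = (V / 6.26)^(1/0.645) = (145/6.26)^1.550.
145/6.26 = 23.163; 23.163^1.550 ≈ 130.60 mb.
P_c = 1010 − 130.60 = 879.40 ≈ 879 mb.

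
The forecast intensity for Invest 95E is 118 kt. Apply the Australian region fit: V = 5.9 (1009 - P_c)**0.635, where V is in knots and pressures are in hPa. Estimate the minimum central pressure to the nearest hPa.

897 hPa

ΔP = (V / 5.9)^(1/0.635) = (118/5.9)^1.575.
118/5.9 = 20.000; 20.000^1.575 ≈ 111.91 hPa.
P_c = 1009 − 111.91 = 897.09 ≈ 897 hPa.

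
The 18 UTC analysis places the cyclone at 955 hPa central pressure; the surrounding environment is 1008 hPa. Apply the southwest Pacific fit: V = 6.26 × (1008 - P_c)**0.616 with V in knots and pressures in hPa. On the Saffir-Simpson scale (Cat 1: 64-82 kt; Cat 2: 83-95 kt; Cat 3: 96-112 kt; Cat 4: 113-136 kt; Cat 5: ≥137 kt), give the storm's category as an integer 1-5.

1

ΔP = 1008 − 955 = 53 hPa.
V ≈ 6.26 × 53^0.616 = 6.26 × 11.54 ≈ 72 kt.
72 kt falls in the Category 1 band.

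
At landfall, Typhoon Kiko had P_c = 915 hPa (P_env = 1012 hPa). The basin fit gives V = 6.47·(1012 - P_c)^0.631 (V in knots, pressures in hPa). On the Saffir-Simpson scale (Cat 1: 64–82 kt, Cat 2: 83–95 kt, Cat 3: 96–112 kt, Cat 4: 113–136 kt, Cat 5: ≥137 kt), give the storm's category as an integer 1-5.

4

ΔP = 1012 − 915 = 97 hPa.
V ≈ 6.47 × 97^0.631 = 6.47 × 17.93 ≈ 116 kt.
116 kt falls in the Category 4 band.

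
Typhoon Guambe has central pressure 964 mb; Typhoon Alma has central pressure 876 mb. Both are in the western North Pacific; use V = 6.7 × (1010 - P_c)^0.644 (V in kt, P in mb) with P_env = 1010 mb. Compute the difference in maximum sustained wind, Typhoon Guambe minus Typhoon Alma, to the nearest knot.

-78 kt

Typhoon Guambe: ΔP = 46; V ≈ 6.7 × 46^0.644 ≈ 78.87 kt.
Typhoon Alma: ΔP = 134; V ≈ 6.7 × 134^0.644 ≈ 157.01 kt.
Difference ≈ 78.87 − 157.01 = -78.14 → -78 kt.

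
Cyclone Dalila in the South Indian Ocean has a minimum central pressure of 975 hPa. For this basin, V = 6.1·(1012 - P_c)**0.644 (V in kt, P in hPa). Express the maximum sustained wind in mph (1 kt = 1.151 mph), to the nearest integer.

ΔP = 1012 − 975 = 37 hPa.
V ≈ 6.1 × 37^0.644 = 6.1 × 10.231 ≈ 62.410 kt.
62.410 × 1.151 ≈ 71.83 mph → 72 mph.

72 mph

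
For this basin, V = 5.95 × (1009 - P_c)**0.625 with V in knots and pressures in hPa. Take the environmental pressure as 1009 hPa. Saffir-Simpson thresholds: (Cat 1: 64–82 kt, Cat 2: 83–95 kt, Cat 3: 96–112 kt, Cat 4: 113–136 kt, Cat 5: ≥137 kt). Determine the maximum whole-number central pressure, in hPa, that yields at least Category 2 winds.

Category 2 begins at V = 83 kt.
Required ΔP = (83/5.95)^(1/0.625) = 13.950^1.600 ≈ 67.81 hPa.
P_c ≤ 1009 − 67.81 = 941.19, so the highest integer P_c is 941 hPa.

941 hPa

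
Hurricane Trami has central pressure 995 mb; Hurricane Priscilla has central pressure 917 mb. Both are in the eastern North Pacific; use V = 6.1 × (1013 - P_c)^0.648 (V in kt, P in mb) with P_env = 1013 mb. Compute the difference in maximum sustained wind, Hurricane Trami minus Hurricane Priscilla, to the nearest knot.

Hurricane Trami: ΔP = 18; V ≈ 6.1 × 18^0.648 ≈ 39.70 kt.
Hurricane Priscilla: ΔP = 96; V ≈ 6.1 × 96^0.648 ≈ 117.45 kt.
Difference ≈ 39.70 − 117.45 = -77.75 → -78 kt.

-78 kt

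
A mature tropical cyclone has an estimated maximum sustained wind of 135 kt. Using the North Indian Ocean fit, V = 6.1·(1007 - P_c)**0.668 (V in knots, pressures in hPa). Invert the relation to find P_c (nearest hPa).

ΔP = (V / 6.1)^(1/0.668) = (135/6.1)^1.497.
135/6.1 = 22.131; 22.131^1.497 ≈ 103.15 hPa.
P_c = 1007 − 103.15 = 903.85 ≈ 904 hPa.

904 hPa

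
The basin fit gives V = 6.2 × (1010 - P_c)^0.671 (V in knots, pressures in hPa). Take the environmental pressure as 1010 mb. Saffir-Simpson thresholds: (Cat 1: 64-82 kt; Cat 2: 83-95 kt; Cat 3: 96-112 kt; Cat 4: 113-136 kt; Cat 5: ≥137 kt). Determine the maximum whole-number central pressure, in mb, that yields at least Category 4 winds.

934 mb

Category 4 begins at V = 113 kt.
Required ΔP = (113/6.2)^(1/0.671) = 18.226^1.490 ≈ 75.65 mb.
P_c ≤ 1010 − 75.65 = 934.35, so the highest integer P_c is 934 mb.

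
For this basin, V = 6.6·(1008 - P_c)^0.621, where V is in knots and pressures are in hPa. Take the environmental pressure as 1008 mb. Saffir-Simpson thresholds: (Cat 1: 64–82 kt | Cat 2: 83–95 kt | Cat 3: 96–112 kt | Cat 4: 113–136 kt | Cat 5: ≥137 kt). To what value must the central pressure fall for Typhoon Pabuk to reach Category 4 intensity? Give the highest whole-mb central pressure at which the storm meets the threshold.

911 mb

Category 4 begins at V = 113 kt.
Required ΔP = (113/6.6)^(1/0.621) = 17.121^1.610 ≈ 96.91 mb.
P_c ≤ 1008 − 96.91 = 911.09, so the highest integer P_c is 911 mb.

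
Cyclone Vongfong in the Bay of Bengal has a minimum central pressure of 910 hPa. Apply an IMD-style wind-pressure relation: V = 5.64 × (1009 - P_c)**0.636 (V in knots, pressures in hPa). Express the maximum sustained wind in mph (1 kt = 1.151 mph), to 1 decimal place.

120.7 mph

ΔP = 1009 − 910 = 99 hPa.
V ≈ 5.64 × 99^0.636 = 5.64 × 18.588 ≈ 104.834 kt.
104.834 × 1.151 ≈ 120.66 mph → 120.7 mph.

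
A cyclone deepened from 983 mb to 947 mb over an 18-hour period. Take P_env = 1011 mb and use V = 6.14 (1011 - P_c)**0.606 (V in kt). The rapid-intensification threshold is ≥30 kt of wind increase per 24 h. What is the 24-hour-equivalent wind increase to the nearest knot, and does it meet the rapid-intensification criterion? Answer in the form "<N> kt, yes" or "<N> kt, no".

40 kt, yes

V₁: ΔP = 28, V ≈ 6.14 × 28^0.606 ≈ 46.25 kt.
V₂: ΔP = 64, V ≈ 6.14 × 64^0.606 ≈ 76.33 kt.
ΔV over 18 h = 30.08 kt → 24 h equivalent = 30.08 × 24/18 ≈ 40.11 kt.
40 kt ≥ 30 kt ⇒ rapid intensification.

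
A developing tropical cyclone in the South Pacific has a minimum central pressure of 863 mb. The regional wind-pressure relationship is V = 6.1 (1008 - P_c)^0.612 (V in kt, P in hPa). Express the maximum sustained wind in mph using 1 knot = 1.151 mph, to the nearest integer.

ΔP = 1008 − 863 = 145 mb.
V ≈ 6.1 × 145^0.612 = 6.1 × 21.026 ≈ 128.259 kt.
128.259 × 1.151 ≈ 147.63 mph → 148 mph.

148 mph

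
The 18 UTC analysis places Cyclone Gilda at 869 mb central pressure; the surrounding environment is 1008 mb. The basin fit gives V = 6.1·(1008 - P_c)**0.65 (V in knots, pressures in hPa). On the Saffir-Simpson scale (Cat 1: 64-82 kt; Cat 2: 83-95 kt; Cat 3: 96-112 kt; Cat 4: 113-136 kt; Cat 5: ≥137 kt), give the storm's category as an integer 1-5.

5

ΔP = 1008 − 869 = 139 mb.
V ≈ 6.1 × 139^0.65 = 6.1 × 24.71 ≈ 151 kt.
151 kt falls in the Category 5 band.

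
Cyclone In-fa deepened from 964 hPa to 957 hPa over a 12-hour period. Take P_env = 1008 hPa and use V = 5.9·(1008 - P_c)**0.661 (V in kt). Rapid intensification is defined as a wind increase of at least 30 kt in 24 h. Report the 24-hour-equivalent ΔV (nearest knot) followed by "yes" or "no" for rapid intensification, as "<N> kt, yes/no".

V₁: ΔP = 44, V ≈ 5.9 × 44^0.661 ≈ 71.97 kt.
V₂: ΔP = 51, V ≈ 5.9 × 51^0.661 ≈ 79.35 kt.
ΔV over 12 h = 7.38 kt → 24 h equivalent = 7.38 × 24/12 ≈ 14.76 kt.
15 kt < 30 kt ⇒ not rapid intensification.

15 kt, no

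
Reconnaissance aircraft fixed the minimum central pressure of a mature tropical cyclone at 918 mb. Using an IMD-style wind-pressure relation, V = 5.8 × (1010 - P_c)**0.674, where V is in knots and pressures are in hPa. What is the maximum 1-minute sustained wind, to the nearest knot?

122 kt

ΔP = 1010 − 918 = 92 mb.
92^0.674 ≈ 21.067.
V ≈ 5.8 × 21.067 ≈ 122.2 kt.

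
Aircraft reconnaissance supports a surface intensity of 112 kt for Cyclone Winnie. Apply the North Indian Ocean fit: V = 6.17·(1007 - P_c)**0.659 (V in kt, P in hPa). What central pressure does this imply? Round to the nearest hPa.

ΔP = (V / 6.17)^(1/0.659) = (112/6.17)^1.517.
112/6.17 = 18.152; 18.152^1.517 ≈ 81.35 hPa.
P_c = 1007 − 81.35 = 925.65 ≈ 926 hPa.

926 hPa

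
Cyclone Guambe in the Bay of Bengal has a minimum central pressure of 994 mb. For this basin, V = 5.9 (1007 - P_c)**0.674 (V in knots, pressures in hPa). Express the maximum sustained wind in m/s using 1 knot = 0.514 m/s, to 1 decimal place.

ΔP = 1007 − 994 = 13 mb.
V ≈ 5.9 × 13^0.674 = 5.9 × 5.634 ≈ 33.239 kt.
33.239 × 0.514 ≈ 17.08 m/s → 17.1 m/s.

17.1 m/s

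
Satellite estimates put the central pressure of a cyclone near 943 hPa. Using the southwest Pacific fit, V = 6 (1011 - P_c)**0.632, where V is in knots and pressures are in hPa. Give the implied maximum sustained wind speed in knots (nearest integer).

ΔP = 1011 − 943 = 68 hPa.
68^0.632 ≈ 14.393.
V ≈ 6 × 14.393 ≈ 86.4 kt.

86 kt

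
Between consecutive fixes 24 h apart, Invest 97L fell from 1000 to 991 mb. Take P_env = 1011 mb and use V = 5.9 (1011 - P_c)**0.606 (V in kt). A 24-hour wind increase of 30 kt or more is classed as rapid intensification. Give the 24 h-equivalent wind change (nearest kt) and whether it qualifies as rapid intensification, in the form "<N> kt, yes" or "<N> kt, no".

11 kt, no

V₁: ΔP = 11, V ≈ 5.9 × 11^0.606 ≈ 25.23 kt.
V₂: ΔP = 20, V ≈ 5.9 × 20^0.606 ≈ 36.25 kt.
ΔV over 24 h = 11.02 kt → 24 h equivalent = 11.02 × 24/24 ≈ 11.02 kt.
11 kt < 30 kt ⇒ not rapid intensification.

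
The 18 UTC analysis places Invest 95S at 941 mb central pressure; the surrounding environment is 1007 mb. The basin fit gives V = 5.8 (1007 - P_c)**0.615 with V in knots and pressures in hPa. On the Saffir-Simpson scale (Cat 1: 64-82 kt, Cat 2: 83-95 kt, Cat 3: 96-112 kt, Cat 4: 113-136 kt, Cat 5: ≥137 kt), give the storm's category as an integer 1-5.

1

ΔP = 1007 − 941 = 66 mb.
V ≈ 5.8 × 66^0.615 = 5.8 × 13.15 ≈ 76 kt.
76 kt falls in the Category 1 band.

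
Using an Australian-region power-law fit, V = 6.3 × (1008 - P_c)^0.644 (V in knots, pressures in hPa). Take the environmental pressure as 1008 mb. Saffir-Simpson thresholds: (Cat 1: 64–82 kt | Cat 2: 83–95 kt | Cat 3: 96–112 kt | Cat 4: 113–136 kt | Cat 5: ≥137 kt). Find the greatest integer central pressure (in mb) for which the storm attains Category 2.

Category 2 begins at V = 83 kt.
Required ΔP = (83/6.3)^(1/0.644) = 13.175^1.553 ≈ 54.79 mb.
P_c ≤ 1008 − 54.79 = 953.21, so the highest integer P_c is 953 mb.

953 mb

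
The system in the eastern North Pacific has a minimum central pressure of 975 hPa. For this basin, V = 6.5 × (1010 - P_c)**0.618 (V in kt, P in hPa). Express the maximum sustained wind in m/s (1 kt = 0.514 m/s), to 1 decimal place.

30.1 m/s

ΔP = 1010 − 975 = 35 hPa.
V ≈ 6.5 × 35^0.618 = 6.5 × 9.000 ≈ 58.499 kt.
58.499 × 0.514 ≈ 30.07 m/s → 30.1 m/s.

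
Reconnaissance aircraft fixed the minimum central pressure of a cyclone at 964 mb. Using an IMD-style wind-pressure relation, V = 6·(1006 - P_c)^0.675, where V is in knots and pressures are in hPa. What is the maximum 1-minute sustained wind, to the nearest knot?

75 kt

ΔP = 1006 − 964 = 42 mb.
42^0.675 ≈ 12.465.
V ≈ 6 × 12.465 ≈ 74.8 kt.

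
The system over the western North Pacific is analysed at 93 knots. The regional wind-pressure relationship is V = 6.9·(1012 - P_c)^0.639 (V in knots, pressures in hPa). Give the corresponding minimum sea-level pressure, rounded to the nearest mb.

953 mb

ΔP = (V / 6.9)^(1/0.639) = (93/6.9)^1.565.
93/6.9 = 13.478; 13.478^1.565 ≈ 58.59 mb.
P_c = 1012 − 58.59 = 953.41 ≈ 953 mb.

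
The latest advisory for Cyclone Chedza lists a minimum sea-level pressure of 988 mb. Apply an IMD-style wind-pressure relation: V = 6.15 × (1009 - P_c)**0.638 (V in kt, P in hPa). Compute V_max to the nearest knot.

ΔP = 1009 − 988 = 21 mb.
21^0.638 ≈ 6.976.
V ≈ 6.15 × 6.976 ≈ 42.9 kt.

43 kt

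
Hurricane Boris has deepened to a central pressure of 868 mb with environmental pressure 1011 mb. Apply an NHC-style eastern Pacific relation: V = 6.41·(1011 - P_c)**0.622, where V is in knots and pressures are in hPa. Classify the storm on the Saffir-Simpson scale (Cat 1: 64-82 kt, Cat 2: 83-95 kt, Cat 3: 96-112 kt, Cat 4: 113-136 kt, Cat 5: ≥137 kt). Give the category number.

ΔP = 1011 − 868 = 143 mb.
V ≈ 6.41 × 143^0.622 = 6.41 × 21.91 ≈ 140 kt.
140 kt falls in the Category 5 band.

5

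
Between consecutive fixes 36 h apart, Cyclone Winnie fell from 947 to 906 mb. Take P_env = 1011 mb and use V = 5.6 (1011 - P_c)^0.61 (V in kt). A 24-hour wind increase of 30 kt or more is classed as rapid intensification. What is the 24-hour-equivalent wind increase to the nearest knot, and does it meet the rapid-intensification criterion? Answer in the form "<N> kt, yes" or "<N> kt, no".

V₁: ΔP = 64, V ≈ 5.6 × 64^0.61 ≈ 70.79 kt.
V₂: ΔP = 105, V ≈ 5.6 × 105^0.61 ≈ 95.74 kt.
ΔV over 36 h = 24.95 kt → 24 h equivalent = 24.95 × 24/36 ≈ 16.63 kt.
17 kt < 30 kt ⇒ not rapid intensification.

17 kt, no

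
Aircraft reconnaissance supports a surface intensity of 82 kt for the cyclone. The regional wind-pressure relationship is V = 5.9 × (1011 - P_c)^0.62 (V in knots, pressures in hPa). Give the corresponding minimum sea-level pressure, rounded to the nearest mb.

941 mb

ΔP = (V / 5.9)^(1/0.62) = (82/5.9)^1.613.
82/5.9 = 13.898; 13.898^1.613 ≈ 69.74 mb.
P_c = 1011 − 69.74 = 941.26 ≈ 941 mb.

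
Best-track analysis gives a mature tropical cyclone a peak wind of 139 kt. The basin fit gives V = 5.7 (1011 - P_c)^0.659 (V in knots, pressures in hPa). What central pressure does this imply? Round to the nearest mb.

884 mb

ΔP = (V / 5.7)^(1/0.659) = (139/5.7)^1.517.
139/5.7 = 24.386; 24.386^1.517 ≈ 127.33 mb.
P_c = 1011 − 127.33 = 883.67 ≈ 884 mb.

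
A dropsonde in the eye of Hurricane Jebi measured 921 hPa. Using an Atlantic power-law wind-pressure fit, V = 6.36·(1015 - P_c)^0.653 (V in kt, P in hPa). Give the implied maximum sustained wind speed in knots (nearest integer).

124 kt

ΔP = 1015 − 921 = 94 hPa.
94^0.653 ≈ 19.429.
V ≈ 6.36 × 19.429 ≈ 123.6 kt.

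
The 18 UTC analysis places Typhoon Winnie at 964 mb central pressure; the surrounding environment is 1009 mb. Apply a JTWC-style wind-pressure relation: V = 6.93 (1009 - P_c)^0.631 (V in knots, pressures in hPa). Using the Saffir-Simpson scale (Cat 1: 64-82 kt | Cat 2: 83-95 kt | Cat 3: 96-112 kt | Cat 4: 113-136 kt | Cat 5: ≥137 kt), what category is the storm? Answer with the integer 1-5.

ΔP = 1009 − 964 = 45 mb.
V ≈ 6.93 × 45^0.631 = 6.93 × 11.05 ≈ 77 kt.
77 kt falls in the Category 1 band.

1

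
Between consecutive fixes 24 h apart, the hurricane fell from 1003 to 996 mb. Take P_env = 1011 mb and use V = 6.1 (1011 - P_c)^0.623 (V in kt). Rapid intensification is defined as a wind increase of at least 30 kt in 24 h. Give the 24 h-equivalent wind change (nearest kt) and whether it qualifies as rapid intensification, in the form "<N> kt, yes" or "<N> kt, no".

11 kt, no

V₁: ΔP = 8, V ≈ 6.1 × 8^0.623 ≈ 22.28 kt.
V₂: ΔP = 15, V ≈ 6.1 × 15^0.623 ≈ 32.96 kt.
ΔV over 24 h = 10.68 kt → 24 h equivalent = 10.68 × 24/24 ≈ 10.68 kt.
11 kt < 30 kt ⇒ not rapid intensification.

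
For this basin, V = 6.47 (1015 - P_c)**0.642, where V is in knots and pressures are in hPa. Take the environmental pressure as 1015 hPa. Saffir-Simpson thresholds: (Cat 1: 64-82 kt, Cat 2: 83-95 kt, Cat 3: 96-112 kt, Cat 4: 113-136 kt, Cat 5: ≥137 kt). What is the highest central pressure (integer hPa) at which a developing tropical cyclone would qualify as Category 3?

948 hPa

Category 3 begins at V = 96 kt.
Required ΔP = (96/6.47)^(1/0.642) = 14.838^1.558 ≈ 66.77 hPa.
P_c ≤ 1015 − 66.77 = 948.23, so the highest integer P_c is 948 hPa.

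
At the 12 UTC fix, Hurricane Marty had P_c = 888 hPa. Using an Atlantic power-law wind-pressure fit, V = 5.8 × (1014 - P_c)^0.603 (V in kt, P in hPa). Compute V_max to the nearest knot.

ΔP = 1014 − 888 = 126 hPa.
126^0.603 ≈ 18.472.
V ≈ 5.8 × 18.472 ≈ 107.1 kt.

107 kt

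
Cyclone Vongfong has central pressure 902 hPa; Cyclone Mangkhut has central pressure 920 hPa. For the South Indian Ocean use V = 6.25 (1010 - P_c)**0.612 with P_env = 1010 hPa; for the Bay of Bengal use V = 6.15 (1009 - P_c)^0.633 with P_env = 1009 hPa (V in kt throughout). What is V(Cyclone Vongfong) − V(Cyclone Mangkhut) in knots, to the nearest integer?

4 kt

Cyclone Vongfong: ΔP = 108; V ≈ 6.25 × 108^0.612 ≈ 109.73 kt.
Cyclone Mangkhut: ΔP = 89; V ≈ 6.15 × 89^0.633 ≈ 105.40 kt.
Difference ≈ 109.73 − 105.40 = 4.33 → 4 kt.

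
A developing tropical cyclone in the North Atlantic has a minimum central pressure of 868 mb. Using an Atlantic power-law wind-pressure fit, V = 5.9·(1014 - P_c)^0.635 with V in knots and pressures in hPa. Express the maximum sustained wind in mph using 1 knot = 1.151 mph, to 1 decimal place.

160.8 mph

ΔP = 1014 − 868 = 146 mb.
V ≈ 5.9 × 146^0.635 = 5.9 × 23.679 ≈ 139.706 kt.
139.706 × 1.151 ≈ 160.80 mph → 160.8 mph.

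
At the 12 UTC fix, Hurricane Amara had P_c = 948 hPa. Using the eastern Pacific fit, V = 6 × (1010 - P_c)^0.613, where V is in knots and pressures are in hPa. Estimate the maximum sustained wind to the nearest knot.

ΔP = 1010 − 948 = 62 hPa.
62^0.613 ≈ 12.553.
V ≈ 6 × 12.553 ≈ 75.3 kt.

75 kt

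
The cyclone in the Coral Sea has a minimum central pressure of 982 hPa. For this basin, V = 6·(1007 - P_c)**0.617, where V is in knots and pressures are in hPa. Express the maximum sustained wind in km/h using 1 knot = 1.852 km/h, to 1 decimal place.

ΔP = 1007 − 982 = 25 hPa.
V ≈ 6 × 25^0.617 = 6 × 7.287 ≈ 43.720 kt.
43.720 × 1.852 ≈ 80.97 km/h → 81.0 km/h.

81.0 km/h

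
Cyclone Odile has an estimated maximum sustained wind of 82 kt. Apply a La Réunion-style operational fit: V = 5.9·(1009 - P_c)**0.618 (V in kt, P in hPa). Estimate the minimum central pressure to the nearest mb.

938 mb

ΔP = (V / 5.9)^(1/0.618) = (82/5.9)^1.618.
82/5.9 = 13.898; 13.898^1.618 ≈ 70.71 mb.
P_c = 1009 − 70.71 = 938.29 ≈ 938 mb.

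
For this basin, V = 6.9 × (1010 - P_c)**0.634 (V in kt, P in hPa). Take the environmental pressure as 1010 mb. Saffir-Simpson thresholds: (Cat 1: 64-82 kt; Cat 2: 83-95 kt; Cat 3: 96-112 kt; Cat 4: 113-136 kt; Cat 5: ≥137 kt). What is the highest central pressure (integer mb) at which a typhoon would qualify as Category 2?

Category 2 begins at V = 83 kt.
Required ΔP = (83/6.9)^(1/0.634) = 12.029^1.577 ≈ 50.56 mb.
P_c ≤ 1010 − 50.56 = 959.44, so the highest integer P_c is 959 mb.

959 mb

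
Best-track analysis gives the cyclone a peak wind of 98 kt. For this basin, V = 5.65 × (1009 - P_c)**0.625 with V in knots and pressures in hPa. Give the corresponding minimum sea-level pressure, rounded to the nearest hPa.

ΔP = (V / 5.65)^(1/0.625) = (98/5.65)^1.600.
98/5.65 = 17.345; 17.345^1.600 ≈ 96.09 hPa.
P_c = 1009 − 96.09 = 912.91 ≈ 913 hPa.

913 hPa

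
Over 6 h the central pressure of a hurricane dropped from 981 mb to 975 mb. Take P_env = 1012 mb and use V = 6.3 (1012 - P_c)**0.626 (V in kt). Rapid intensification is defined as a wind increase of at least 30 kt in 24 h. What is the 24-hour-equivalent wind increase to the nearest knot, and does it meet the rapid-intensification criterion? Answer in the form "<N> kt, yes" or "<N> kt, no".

V₁: ΔP = 31, V ≈ 6.3 × 31^0.626 ≈ 54.07 kt.
V₂: ΔP = 37, V ≈ 6.3 × 37^0.626 ≈ 60.40 kt.
ΔV over 6 h = 6.33 kt → 24 h equivalent = 6.33 × 24/6 ≈ 25.32 kt.
25 kt < 30 kt ⇒ not rapid intensification.

25 kt, no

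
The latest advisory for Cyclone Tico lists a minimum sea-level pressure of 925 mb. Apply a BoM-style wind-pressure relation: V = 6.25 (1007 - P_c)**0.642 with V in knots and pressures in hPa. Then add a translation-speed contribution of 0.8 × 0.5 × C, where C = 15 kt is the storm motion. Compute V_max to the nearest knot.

ΔP = 1007 − 925 = 82 mb.
82^0.642 ≈ 16.930.
V ≈ 6.25 × 16.930 ≈ 105.8 kt.
Translation term: 0.8 × 0.5 × 15 = 6 kt.
Corrected V ≈ 111.8 kt → 112 kt.

112 kt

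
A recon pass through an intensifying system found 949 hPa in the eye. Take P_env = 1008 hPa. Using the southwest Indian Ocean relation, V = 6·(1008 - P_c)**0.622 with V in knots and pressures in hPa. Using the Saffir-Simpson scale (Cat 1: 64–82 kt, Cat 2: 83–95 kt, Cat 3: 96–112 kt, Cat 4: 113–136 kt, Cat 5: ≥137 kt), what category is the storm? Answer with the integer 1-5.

1

ΔP = 1008 − 949 = 59 hPa.
V ≈ 6 × 59^0.622 = 6 × 12.63 ≈ 76 kt.
76 kt falls in the Category 1 band.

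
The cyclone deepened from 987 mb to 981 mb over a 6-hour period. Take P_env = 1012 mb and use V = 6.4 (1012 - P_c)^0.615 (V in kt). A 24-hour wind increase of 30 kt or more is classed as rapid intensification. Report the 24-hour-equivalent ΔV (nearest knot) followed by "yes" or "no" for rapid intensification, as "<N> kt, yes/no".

26 kt, no

V₁: ΔP = 25, V ≈ 6.4 × 25^0.615 ≈ 46.34 kt.
V₂: ΔP = 31, V ≈ 6.4 × 31^0.615 ≈ 52.89 kt.
ΔV over 6 h = 6.55 kt → 24 h equivalent = 6.55 × 24/6 ≈ 26.20 kt.
26 kt < 30 kt ⇒ not rapid intensification.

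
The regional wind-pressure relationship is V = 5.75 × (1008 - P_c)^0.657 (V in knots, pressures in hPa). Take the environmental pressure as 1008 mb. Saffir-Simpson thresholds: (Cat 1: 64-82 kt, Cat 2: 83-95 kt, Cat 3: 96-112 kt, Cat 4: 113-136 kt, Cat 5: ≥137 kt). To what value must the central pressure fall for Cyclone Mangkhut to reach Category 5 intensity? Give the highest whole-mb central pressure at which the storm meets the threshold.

883 mb

Category 5 begins at V = 137 kt.
Required ΔP = (137/5.75)^(1/0.657) = 23.826^1.522 ≈ 124.73 mb.
P_c ≤ 1008 − 124.73 = 883.27, so the highest integer P_c is 883 mb.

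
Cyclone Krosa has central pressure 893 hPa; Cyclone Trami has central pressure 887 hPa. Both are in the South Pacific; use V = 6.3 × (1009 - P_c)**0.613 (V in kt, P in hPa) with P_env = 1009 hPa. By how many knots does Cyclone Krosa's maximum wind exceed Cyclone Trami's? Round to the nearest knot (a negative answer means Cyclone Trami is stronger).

-4 kt

Cyclone Krosa: ΔP = 116; V ≈ 6.3 × 116^0.613 ≈ 116.11 kt.
Cyclone Trami: ΔP = 122; V ≈ 6.3 × 122^0.613 ≈ 119.75 kt.
Difference ≈ 116.11 − 119.75 = -3.64 → -4 kt.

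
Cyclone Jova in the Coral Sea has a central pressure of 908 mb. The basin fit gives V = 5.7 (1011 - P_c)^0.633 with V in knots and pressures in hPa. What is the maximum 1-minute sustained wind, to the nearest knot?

107 kt

ΔP = 1011 − 908 = 103 mb.
103^0.633 ≈ 18.799.
V ≈ 5.7 × 18.799 ≈ 107.2 kt.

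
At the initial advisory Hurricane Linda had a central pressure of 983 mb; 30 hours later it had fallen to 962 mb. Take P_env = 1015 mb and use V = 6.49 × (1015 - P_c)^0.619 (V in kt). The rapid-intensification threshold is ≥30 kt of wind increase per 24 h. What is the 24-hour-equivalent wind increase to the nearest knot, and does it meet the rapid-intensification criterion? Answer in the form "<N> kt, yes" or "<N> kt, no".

16 kt, no

V₁: ΔP = 32, V ≈ 6.49 × 32^0.619 ≈ 55.45 kt.
V₂: ΔP = 53, V ≈ 6.49 × 53^0.619 ≈ 75.78 kt.
ΔV over 30 h = 20.33 kt → 24 h equivalent = 20.33 × 24/30 ≈ 16.26 kt.
16 kt < 30 kt ⇒ not rapid intensification.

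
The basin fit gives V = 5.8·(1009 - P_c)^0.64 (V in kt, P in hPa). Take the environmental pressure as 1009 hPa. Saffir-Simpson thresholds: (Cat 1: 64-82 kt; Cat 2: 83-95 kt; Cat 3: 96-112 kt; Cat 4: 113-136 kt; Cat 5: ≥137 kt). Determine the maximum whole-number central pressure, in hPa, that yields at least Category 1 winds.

Category 1 begins at V = 64 kt.
Required ΔP = (64/5.8)^(1/0.64) = 11.034^1.562 ≈ 42.59 hPa.
P_c ≤ 1009 − 42.59 = 966.41, so the highest integer P_c is 966 hPa.

966 hPa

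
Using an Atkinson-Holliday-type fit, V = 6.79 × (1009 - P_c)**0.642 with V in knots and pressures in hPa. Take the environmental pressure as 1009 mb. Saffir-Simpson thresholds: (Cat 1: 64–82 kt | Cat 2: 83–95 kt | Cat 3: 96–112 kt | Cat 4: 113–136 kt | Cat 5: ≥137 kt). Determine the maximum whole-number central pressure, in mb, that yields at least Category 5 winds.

Category 5 begins at V = 137 kt.
Required ΔP = (137/6.79)^(1/0.642) = 20.177^1.558 ≈ 107.77 mb.
P_c ≤ 1009 − 107.77 = 901.23, so the highest integer P_c is 901 mb.

901 mb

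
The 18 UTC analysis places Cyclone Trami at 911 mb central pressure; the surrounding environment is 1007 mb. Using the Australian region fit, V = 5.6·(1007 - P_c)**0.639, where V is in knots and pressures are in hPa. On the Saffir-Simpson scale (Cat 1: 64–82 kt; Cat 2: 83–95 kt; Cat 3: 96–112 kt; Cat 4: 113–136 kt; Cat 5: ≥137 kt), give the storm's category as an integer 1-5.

3

ΔP = 1007 − 911 = 96 mb.
V ≈ 5.6 × 96^0.639 = 5.6 × 18.48 ≈ 103 kt.
103 kt falls in the Category 3 band.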